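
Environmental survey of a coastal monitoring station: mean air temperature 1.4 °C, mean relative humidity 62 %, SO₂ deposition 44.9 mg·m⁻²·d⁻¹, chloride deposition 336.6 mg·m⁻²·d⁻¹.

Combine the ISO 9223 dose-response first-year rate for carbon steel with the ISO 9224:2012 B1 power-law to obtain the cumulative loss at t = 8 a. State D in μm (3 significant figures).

D(8) = 127 μm

carbon steel: temperature factor f = +0.150·(-8.6) = -1.2900
  SO₂ term: 1.77·44.9^0.52·exp(0.02·62-1.2900) = 12.17
  Sd branch = 0.102·Sd^0.62·e^(0.033·RH+0.04·T) = 30.78 μm/a
  sum: 12.17 + 30.78 → r_corr = 42.96 μm/a
ISO 9224: D(t) = r_corr · t^b with b = 0.523 (carbon steel, B1)
  D(8) = 42.96 × 8^0.523 = 42.96 × 2.967 = 127.4 μm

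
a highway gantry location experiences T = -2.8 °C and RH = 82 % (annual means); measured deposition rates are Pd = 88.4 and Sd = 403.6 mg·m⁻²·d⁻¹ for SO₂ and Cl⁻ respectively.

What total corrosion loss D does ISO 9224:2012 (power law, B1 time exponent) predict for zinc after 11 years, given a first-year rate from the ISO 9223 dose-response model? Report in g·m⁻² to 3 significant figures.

zinc: f(T) = +0.038·(T−10) [T≤10 °C] = -0.4864
  Pd branch = 0.0129·Pd^0.44·e^(0.046·RH+f) = 2.477 μm/a
  Sd branch = 0.0175·Sd^0.57·e^(0.008·RH+0.085·T) = 0.8128 μm/a
  r_corr = 2.477 + 0.8128 = 3.29 μm/a
Long-term exponent b (ISO 9224 Table 2, B1) = 0.813
  D(11) = 3.29 × 11^0.813 = 3.29 × 7.025 = 23.11 μm
  Mass loss = 23.11 μm × 7.14 g/cm³ = 165 g·m⁻²

D(11) = 165 g·m⁻²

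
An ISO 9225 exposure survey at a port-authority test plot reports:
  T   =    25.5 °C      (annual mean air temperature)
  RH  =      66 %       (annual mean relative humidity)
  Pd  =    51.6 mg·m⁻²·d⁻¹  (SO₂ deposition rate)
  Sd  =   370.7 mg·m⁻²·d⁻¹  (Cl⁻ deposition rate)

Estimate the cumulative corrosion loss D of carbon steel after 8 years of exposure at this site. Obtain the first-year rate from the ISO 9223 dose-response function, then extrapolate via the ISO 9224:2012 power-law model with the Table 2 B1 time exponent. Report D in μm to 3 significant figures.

D(8) = 356 μm

carbon steel: T>10 °C ⇒ hinge -0.054·(25.5−10) = -0.8370
  SO₂ term: 1.77·51.6^0.52·exp(0.02·66-0.8370) = 22.3
  Cl⁻ term: 0.102·370.7^0.62·exp(0.033·66+0.04·25.5) = 97.78
  r_corr = 22.3 + 97.78 = 120.1 μm/a
ISO 9224: D(t) = r_corr · t^b with b = 0.523 (carbon steel, B1)
  D(8) = 120.1 × 8^0.523 = 120.1 × 2.967 = 356.3 μm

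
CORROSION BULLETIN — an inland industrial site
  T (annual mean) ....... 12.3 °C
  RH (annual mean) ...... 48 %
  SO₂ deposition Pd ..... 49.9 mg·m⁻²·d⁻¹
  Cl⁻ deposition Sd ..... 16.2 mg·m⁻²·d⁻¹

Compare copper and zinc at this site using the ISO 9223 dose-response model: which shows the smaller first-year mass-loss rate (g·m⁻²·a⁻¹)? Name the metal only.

copper: f(T) = -0.080·(T−10) [T>10 °C] = -0.1840
  Pd branch = 0.0053·Pd^0.26·e^(0.059·RH+f) = 0.2069 μm/a
  Sd branch = 0.01025·Sd^0.27·e^(0.036·RH+0.049·T) = 0.2236 μm/a
  sum: 0.2069 + 0.2236 → r_corr = 0.4305 μm/a
  mass loss = 0.4305 μm/a × 8.96 g/cm³ = 3.858 g·m⁻²·a⁻¹
zinc: f(T) = -0.071·(T−10) [T>10 °C] = -0.1633
  SO₂ term: 0.0129·49.9^0.44·exp(0.046·48-0.1633) = 0.5569
  Cl⁻ term: 0.0175·16.2^0.57·exp(0.008·48+0.085·12.3) = 0.3575
  sum: 0.5569 + 0.3575 → r_corr = 0.9144 μm/a
  mass loss = 0.9144 μm/a × 7.14 g/cm³ = 6.529 g·m⁻²·a⁻¹
Ordering by g·m⁻²·a⁻¹: zinc (6.53) > copper (3.86)

copper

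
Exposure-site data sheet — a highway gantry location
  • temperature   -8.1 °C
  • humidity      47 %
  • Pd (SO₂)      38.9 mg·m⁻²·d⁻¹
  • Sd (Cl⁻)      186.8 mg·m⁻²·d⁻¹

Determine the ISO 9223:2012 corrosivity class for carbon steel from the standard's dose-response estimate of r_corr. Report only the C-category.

C2

carbon steel: f(T) = +0.150·(T−10) [T≤10 °C] = -2.7150
  SO₂ term: 1.77·38.9^0.52·exp(0.02·47-2.7150) = 2.013
  Cl⁻ term: 0.102·186.8^0.62·exp(0.033·47+0.04·-8.1) = 8.907
  r_corr = 2.013 + 8.907 = 10.92 μm/a
ISO 9223 Table 2 (carbon steel): 1.3 < 10.9 ≤ 25 μm/a ⇒ C2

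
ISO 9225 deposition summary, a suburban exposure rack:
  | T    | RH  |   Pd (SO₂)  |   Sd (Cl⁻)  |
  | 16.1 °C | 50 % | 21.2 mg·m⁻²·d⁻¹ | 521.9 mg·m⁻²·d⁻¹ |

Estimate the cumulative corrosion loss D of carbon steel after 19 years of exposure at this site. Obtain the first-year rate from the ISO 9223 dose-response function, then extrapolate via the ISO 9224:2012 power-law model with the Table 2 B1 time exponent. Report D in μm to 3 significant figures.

D(19) = 307 μm

carbon steel: f(T) = -0.054·(T−10) [T>10 °C] = -0.3294
  sulphur-dioxide contribution → 16.94 μm/a
  chloride contribution → 48.95 μm/a
  ⇒ r_corr(carbon steel) = 65.89 μm/a
Power-law: D(19) = r_corr · 19^0.523
  D(19) = 65.89 × 19^0.523 = 65.89 × 4.664 = 307.3 μm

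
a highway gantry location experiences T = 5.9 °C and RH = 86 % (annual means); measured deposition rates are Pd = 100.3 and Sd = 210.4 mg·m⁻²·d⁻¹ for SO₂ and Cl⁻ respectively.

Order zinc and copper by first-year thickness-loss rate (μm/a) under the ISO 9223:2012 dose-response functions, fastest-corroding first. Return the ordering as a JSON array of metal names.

["zinc", "copper"]

zinc: temperature factor f = +0.038·(-4.1) = -0.1558
  SO₂ term: 0.0129·100.3^0.44·exp(0.046·86-0.1558) = 4.381
  Sd branch = 0.0175·Sd^0.57·e^(0.008·RH+0.085·T) = 1.213 μm/a
  r_corr = 4.381 + 1.213 = 5.594 μm/a
copper: T≤10 °C ⇒ hinge +0.126·(5.9−10) = -0.5166
  Pd branch = 0.0053·Pd^0.26·e^(0.059·RH+f) = 1.674 μm/a
  Cl⁻ term: 0.01025·210.4^0.27·exp(0.036·86+0.049·5.9) = 1.283
  sum: 1.674 + 1.283 → r_corr = 2.957 μm/a
Ordering by μm/a: zinc (5.59) > copper (2.96)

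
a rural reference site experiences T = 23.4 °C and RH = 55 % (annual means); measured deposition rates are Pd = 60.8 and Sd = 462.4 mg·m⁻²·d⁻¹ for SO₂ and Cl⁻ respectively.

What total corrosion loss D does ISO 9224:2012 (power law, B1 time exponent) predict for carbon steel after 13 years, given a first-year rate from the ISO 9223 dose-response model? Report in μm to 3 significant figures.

carbon steel: f(T) = -0.054·(T−10) [T>10 °C] = -0.7236
  sulphur-dioxide contribution → 21.83 μm/a
  chloride contribution → 71.72 μm/a
  total first-year rate 93.55 μm/a
ISO 9224: D(t) = r_corr · t^b with b = 0.523 (carbon steel, B1)
  D(13) = 93.55 × 13^0.523 = 93.55 × 3.825 = 357.8 μm

D(13) = 358 μm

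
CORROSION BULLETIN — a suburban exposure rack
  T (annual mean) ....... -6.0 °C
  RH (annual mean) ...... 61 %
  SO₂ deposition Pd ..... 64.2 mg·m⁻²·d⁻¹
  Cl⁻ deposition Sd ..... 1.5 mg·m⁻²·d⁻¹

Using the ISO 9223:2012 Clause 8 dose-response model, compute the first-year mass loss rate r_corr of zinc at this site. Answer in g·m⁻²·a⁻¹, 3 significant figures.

zinc: temperature factor f = +0.038·(-16.0) = -0.6080
  sulphur-dioxide contribution → 0.7252 μm/a
  chloride contribution → 0.02157 μm/a
  ⇒ r_corr(zinc) = 0.7468 μm/a
Convert to mass loss: 0.7468 μm/a × 7.14 g/cm³ = 5.332 g·m⁻²·a⁻¹

r_corr = 5.33 g·m⁻²·a⁻¹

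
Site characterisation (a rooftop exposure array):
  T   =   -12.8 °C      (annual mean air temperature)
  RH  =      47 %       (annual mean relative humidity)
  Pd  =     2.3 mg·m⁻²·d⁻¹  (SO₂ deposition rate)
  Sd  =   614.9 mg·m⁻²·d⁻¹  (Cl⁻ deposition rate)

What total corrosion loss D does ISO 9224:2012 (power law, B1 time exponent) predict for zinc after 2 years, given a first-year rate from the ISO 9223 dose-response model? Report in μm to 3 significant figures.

zinc: T≤10 °C ⇒ hinge +0.038·(-12.8−10) = -0.8664
  sulphur-dioxide contribution → 0.06799 μm/a
  chloride contribution → 0.3338 μm/a
  total first-year rate 0.4017 μm/a
ISO 9224: D(t) = r_corr · t^b with b = 0.813 (zinc, B1)
  D(2) = 0.4017 × 2^0.813 = 0.4017 × 1.757 = 0.7058 μm

D(2) = 0.706 μm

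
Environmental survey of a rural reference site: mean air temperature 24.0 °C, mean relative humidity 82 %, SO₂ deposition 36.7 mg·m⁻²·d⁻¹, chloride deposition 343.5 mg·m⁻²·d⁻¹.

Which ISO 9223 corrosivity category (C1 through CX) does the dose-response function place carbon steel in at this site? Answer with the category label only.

carbon steel: f(T) = -0.054·(T−10) [T>10 °C] = -0.7560
  Pd branch = 1.77·Pd^0.52·e^(0.02·RH+f) = 27.89 μm/a
  Cl⁻ term: 0.102·343.5^0.62·exp(0.033·82+0.04·24.0) = 148.9
  sum: 27.89 + 148.9 → r_corr = 176.8 μm/a
177 μm/a falls in (80, 200] for carbon steel → category C5

C5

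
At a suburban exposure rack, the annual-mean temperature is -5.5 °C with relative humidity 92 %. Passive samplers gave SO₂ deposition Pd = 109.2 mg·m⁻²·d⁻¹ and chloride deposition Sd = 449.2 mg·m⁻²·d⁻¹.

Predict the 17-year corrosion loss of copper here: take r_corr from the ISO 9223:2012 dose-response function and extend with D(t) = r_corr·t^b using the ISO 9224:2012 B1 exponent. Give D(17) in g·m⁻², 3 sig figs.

copper: f(T) = +0.126·(T−10) [T≤10 °C] = -1.9530
  sulphur-dioxide contribution → 0.5799 μm/a
  chloride contribution → 1.117 μm/a
  ⇒ r_corr(copper) = 1.697 μm/a
ISO 9224: D(t) = r_corr · t^b with b = 0.667 (copper, B1)
  D(17) = 1.697 × 17^0.667 = 1.697 × 6.618 = 11.23 μm
  Mass loss = 11.23 μm × 8.96 g/cm³ = 100.6 g·m⁻²

D(17) = 101 g·m⁻²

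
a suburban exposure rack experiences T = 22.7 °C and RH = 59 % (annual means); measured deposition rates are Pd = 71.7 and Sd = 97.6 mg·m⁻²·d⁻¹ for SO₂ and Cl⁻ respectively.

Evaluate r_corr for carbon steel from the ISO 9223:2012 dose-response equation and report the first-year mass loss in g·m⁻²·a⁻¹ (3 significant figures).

r_corr = 448 g·m⁻²·a⁻¹

carbon steel: temperature factor f = -0.054·(12.7) = -0.6858
  sulphur-dioxide contribution → 26.76 μm/a
  chloride contribution → 30.34 μm/a
  ⇒ r_corr(carbon steel) = 57.1 μm/a
Convert to mass loss: 57.1 μm/a × 7.85 g/cm³ = 448.2 g·m⁻²·a⁻¹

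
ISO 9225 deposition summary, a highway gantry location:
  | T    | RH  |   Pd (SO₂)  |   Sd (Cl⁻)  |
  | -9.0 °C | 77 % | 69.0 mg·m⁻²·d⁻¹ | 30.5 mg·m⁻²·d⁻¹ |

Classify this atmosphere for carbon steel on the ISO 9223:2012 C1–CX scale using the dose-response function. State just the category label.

C2

carbon steel: f(T) = +0.150·(T−10) [T≤10 °C] = -2.8500
  SO₂ term: 1.77·69.0^0.52·exp(0.02·77-2.8500) = 4.318
  Sd branch = 0.102·Sd^0.62·e^(0.033·RH+0.04·T) = 7.517 μm/a
  sum: 4.318 + 7.517 → r_corr = 11.83 μm/a
Category bounds: 1.3…25 μm/a bracket r_corr ⇒ C2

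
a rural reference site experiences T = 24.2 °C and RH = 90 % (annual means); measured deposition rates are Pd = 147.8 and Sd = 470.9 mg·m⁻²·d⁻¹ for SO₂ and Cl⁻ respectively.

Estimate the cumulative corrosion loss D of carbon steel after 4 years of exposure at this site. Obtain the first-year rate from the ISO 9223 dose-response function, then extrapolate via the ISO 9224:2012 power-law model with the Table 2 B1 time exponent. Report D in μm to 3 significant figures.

carbon steel: temperature factor f = -0.054·(14.2) = -0.7668
  Pd branch = 1.77·Pd^0.52·e^(0.02·RH+f) = 66.82 μm/a
  Sd branch = 0.102·Sd^0.62·e^(0.033·RH+0.04·T) = 237.7 μm/a
  r_corr = 66.82 + 237.7 = 304.5 μm/a
Long-term exponent b (ISO 9224 Table 2, B1) = 0.523
  D(4) = 304.5 × 4^0.523 = 304.5 × 2.065 = 628.8 μm

D(4) = 629 μm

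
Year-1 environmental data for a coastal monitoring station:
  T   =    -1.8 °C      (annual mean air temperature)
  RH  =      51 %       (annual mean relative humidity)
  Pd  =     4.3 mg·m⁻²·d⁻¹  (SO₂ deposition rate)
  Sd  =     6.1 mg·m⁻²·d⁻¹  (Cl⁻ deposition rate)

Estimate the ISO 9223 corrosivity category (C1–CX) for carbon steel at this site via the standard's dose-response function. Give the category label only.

carbon steel: f(T) = +0.150·(T−10) [T≤10 °C] = -1.7700
  SO₂ term: 1.77·4.3^0.52·exp(0.02·51-1.7700) = 1.785
  Cl⁻ term: 0.102·6.1^0.62·exp(0.033·51+0.04·-1.8) = 1.567
  r_corr = 1.785 + 1.567 = 3.352 μm/a
3.35 μm/a falls in (1.3, 25] for carbon steel → category C2

C2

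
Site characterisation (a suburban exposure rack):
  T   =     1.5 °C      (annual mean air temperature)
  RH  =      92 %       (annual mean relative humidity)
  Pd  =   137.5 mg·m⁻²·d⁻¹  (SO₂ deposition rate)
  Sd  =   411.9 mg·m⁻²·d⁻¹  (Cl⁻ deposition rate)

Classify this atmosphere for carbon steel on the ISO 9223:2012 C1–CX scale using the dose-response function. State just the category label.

C5

carbon steel: f(T) = +0.150·(T−10) [T≤10 °C] = -1.2750
  sulphur-dioxide contribution → 40.3 μm/a
  chloride contribution → 94.26 μm/a
  total first-year rate 134.6 μm/a
Category bounds: 80…200 μm/a bracket r_corr ⇒ C5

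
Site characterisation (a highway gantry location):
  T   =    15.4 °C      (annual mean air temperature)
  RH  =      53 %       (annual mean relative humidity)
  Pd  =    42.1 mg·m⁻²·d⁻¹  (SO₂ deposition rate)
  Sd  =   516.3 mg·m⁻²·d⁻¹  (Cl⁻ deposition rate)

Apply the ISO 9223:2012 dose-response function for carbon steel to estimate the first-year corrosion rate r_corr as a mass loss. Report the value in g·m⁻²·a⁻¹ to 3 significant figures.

carbon steel: temperature factor f = -0.054·(5.4) = -0.2916
  sulphur-dioxide contribution → 26.69 μm/a
  chloride contribution → 52.2 μm/a
  ⇒ r_corr(carbon steel) = 78.89 μm/a
Convert to mass loss: 78.89 μm/a × 7.85 g/cm³ = 619.3 g·m⁻²·a⁻¹

r_corr = 619 g·m⁻²·a⁻¹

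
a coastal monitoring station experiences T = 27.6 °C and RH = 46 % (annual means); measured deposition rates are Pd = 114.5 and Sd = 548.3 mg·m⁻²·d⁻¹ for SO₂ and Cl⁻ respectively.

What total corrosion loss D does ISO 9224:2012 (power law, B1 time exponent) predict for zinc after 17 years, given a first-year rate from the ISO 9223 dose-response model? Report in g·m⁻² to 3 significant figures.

D(17) = 705 g·m⁻²

zinc: f(T) = -0.071·(T−10) [T>10 °C] = -1.2496
  sulphur-dioxide contribution → 0.247 μm/a
  chloride contribution → 9.615 μm/a
  total first-year rate 9.862 μm/a
Long-term exponent b (ISO 9224 Table 2, B1) = 0.813
  D(17) = 9.862 × 17^0.813 = 9.862 × 10.01 = 98.7 μm
  Mass loss = 98.7 μm × 7.14 g/cm³ = 704.7 g·m⁻²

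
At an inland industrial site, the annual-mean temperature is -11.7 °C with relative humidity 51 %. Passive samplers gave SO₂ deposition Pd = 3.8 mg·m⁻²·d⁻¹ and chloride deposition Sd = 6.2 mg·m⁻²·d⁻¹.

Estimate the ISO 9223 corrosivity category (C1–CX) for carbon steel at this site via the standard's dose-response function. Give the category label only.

carbon steel: f(T) = +0.150·(T−10) [T≤10 °C] = -3.2550
  SO₂ term: 1.77·3.8^0.52·exp(0.02·51-3.2550) = 0.3792
  Sd branch = 0.102·Sd^0.62·e^(0.033·RH+0.04·T) = 1.065 μm/a
  r_corr = 0.3792 + 1.065 = 1.445 μm/a
Category bounds: 1.3…25 μm/a bracket r_corr ⇒ C2

C2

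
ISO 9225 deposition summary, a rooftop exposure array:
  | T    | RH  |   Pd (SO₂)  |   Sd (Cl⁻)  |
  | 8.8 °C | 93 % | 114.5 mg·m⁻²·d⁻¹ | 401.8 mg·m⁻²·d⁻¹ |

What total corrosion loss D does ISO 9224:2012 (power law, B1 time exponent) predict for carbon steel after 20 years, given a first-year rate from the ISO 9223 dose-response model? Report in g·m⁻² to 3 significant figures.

carbon steel: f(T) = +0.150·(T−10) [T≤10 °C] = -0.1800
  SO₂ term: 1.77·114.5^0.52·exp(0.02·93-0.1800) = 111.7
  Sd branch = 0.102·Sd^0.62·e^(0.033·RH+0.04·T) = 128.5 μm/a
  sum: 111.7 + 128.5 → r_corr = 240.2 μm/a
Power-law: D(20) = r_corr · 20^0.523
  D(20) = 240.2 × 20^0.523 = 240.2 × 4.791 = 1151 μm
  Mass loss = 1151 μm × 7.85 g/cm³ = 9034 g·m⁻²

D(20) = 9.03e+03 g·m⁻²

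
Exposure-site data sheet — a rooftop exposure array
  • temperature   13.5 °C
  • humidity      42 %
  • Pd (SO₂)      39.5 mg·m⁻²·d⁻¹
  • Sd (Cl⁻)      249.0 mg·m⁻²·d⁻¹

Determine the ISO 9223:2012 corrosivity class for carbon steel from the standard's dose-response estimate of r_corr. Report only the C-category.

C3

carbon steel: temperature factor f = -0.054·(3.5) = -0.1890
  Pd branch = 1.77·Pd^0.52·e^(0.02·RH+f) = 22.96 μm/a
  Cl⁻ term: 0.102·249.0^0.62·exp(0.033·42+0.04·13.5) = 21.41
  r_corr = 22.96 + 21.41 = 44.37 μm/a
Category bounds: 25…50 μm/a bracket r_corr ⇒ C3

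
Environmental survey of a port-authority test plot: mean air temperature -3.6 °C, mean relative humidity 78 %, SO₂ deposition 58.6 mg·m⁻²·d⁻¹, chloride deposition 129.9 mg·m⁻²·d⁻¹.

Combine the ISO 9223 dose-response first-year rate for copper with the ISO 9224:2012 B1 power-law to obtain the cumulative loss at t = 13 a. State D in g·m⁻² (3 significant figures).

copper: T≤10 °C ⇒ hinge +0.126·(-3.6−10) = -1.7136
  SO₂ term: 0.0053·58.6^0.26·exp(0.059·78-1.7136) = 0.2744
  Cl⁻ term: 0.01025·129.9^0.27·exp(0.036·78+0.049·-3.6) = 0.53
  sum: 0.2744 + 0.53 → r_corr = 0.8044 μm/a
Long-term exponent b (ISO 9224 Table 2, B1) = 0.667
  D(13) = 0.8044 × 13^0.667 = 0.8044 × 5.534 = 4.451 μm
  Mass loss = 4.451 μm × 8.96 g/cm³ = 39.88 g·m⁻²

D(13) = 39.9 g·m⁻²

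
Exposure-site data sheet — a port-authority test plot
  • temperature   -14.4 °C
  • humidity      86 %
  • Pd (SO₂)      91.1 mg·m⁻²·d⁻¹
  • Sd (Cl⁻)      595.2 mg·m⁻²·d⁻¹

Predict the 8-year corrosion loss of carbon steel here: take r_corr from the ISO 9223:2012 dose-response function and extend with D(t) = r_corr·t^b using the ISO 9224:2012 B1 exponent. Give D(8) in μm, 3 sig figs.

D(8) = 160 μm

carbon steel: temperature factor f = +0.150·(-24.4) = -3.6600
  Pd branch = 1.77·Pd^0.52·e^(0.02·RH+f) = 2.657 μm/a
  Cl⁻ term: 0.102·595.2^0.62·exp(0.033·86+0.04·-14.4) = 51.44
  r_corr = 2.657 + 51.44 = 54.09 μm/a
Power-law: D(8) = r_corr · 8^0.523
  D(8) = 54.09 × 8^0.523 = 54.09 × 2.967 = 160.5 μm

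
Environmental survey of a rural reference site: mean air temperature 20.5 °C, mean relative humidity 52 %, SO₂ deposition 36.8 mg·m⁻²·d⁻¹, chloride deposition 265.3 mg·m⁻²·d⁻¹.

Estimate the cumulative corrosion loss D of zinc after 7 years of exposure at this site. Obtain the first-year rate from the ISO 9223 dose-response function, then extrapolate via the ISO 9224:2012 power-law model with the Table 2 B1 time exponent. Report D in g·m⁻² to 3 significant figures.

zinc: temperature factor f = -0.071·(10.5) = -0.7455
  sulphur-dioxide contribution → 0.3271 μm/a
  chloride contribution → 3.647 μm/a
  total first-year rate 3.975 μm/a
Long-term exponent b (ISO 9224 Table 2, B1) = 0.813
  D(7) = 3.975 × 7^0.813 = 3.975 × 4.865 = 19.34 μm
  Mass loss = 19.34 μm × 7.14 g/cm³ = 138.1 g·m⁻²

D(7) = 138 g·m⁻²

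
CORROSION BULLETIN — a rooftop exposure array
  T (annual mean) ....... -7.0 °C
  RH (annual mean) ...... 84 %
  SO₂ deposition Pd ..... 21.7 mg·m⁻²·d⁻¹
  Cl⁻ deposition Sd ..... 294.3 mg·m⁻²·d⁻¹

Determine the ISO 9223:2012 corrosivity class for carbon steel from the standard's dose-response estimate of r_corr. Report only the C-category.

C3

carbon steel: f(T) = +0.150·(T−10) [T≤10 °C] = -2.5500
  Pd branch = 1.77·Pd^0.52·e^(0.02·RH+f) = 3.674 μm/a
  Sd branch = 0.102·Sd^0.62·e^(0.033·RH+0.04·T) = 41.83 μm/a
  r_corr = 3.674 + 41.83 = 45.51 μm/a
ISO 9223 Table 2 (carbon steel): 25 < 45.5 ≤ 50 μm/a ⇒ C3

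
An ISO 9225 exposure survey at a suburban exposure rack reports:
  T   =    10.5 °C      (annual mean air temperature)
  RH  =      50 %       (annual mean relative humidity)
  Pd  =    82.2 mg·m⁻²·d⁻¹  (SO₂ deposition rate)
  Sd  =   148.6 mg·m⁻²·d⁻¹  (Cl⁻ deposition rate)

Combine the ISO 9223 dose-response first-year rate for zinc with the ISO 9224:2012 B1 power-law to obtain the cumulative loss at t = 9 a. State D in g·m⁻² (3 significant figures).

zinc: f(T) = -0.071·(T−10) [T>10 °C] = -0.0355
  SO₂ term: 0.0129·82.2^0.44·exp(0.046·50-0.0355) = 0.8642
  Sd branch = 0.0175·Sd^0.57·e^(0.008·RH+0.085·T) = 1.103 μm/a
  sum: 0.8642 + 1.103 → r_corr = 1.967 μm/a
Long-term exponent b (ISO 9224 Table 2, B1) = 0.813
  D(9) = 1.967 × 9^0.813 = 1.967 × 5.968 = 11.74 μm
  Mass loss = 11.74 μm × 7.14 g/cm³ = 83.8 g·m⁻²

D(9) = 83.8 g·m⁻²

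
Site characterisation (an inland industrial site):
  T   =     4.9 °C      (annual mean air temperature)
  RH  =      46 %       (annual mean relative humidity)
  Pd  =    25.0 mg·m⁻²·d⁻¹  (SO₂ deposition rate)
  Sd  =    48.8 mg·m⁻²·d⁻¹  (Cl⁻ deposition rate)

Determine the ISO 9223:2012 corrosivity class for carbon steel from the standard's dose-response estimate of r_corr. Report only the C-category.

C2

carbon steel: T≤10 °C ⇒ hinge +0.150·(4.9−10) = -0.7650
  SO₂ term: 1.77·25.0^0.52·exp(0.02·46-0.7650) = 11.02
  Sd branch = 0.102·Sd^0.62·e^(0.033·RH+0.04·T) = 6.307 μm/a
  r_corr = 11.02 + 6.307 = 17.33 μm/a
17.3 μm/a falls in (1.3, 25] for carbon steel → category C2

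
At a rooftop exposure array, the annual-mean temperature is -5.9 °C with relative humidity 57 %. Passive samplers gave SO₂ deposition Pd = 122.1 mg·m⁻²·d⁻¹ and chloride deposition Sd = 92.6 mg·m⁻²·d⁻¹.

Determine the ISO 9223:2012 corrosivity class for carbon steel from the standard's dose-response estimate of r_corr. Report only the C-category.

carbon steel: f(T) = +0.150·(T−10) [T≤10 °C] = -2.3850
  Pd branch = 1.77·Pd^0.52·e^(0.02·RH+f) = 6.2 μm/a
  Cl⁻ term: 0.102·92.6^0.62·exp(0.033·57+0.04·-5.9) = 8.756
  sum: 6.2 + 8.756 → r_corr = 14.96 μm/a
15 μm/a falls in (1.3, 25] for carbon steel → category C2

C2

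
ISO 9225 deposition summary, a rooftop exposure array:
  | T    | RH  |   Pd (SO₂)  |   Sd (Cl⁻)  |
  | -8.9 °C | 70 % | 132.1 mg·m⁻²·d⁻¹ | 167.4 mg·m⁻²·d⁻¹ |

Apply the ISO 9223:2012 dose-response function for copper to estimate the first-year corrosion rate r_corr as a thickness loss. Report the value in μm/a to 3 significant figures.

copper: T≤10 °C ⇒ hinge +0.126·(-8.9−10) = -2.3814
  SO₂ term: 0.0053·132.1^0.26·exp(0.059·70-2.3814) = 0.1084
  Cl⁻ term: 0.01025·167.4^0.27·exp(0.036·70+0.049·-8.9) = 0.3282
  r_corr = 0.1084 + 0.3282 = 0.4366 μm/a

r_corr = 0.437 μm/a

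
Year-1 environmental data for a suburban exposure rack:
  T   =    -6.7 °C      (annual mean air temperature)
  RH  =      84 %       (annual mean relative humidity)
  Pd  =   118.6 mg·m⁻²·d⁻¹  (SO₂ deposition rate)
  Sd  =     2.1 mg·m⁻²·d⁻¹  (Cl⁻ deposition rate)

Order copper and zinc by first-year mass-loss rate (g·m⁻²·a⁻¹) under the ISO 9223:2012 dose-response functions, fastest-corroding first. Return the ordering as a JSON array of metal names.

["zinc", "copper"]

copper: f(T) = +0.126·(T−10) [T≤10 °C] = -2.1042
  Pd branch = 0.0053·Pd^0.26·e^(0.059·RH+f) = 0.3177 μm/a
  Sd branch = 0.01025·Sd^0.27·e^(0.036·RH+0.049·T) = 0.1855 μm/a
  sum: 0.3177 + 0.1855 → r_corr = 0.5033 μm/a
  mass loss = 0.5033 μm/a × 8.96 g/cm³ = 4.509 g·m⁻²·a⁻¹
zinc: f(T) = +0.038·(T−10) [T≤10 °C] = -0.6346
  SO₂ term: 0.0129·118.6^0.44·exp(0.046·84-0.6346) = 2.665
  Sd branch = 0.0175·Sd^0.57·e^(0.008·RH+0.085·T) = 0.02959 μm/a
  sum: 2.665 + 0.02959 → r_corr = 2.695 μm/a
  mass loss = 2.695 μm/a × 7.14 g/cm³ = 19.24 g·m⁻²·a⁻¹
Ordering by g·m⁻²·a⁻¹: zinc (19.2) > copper (4.51)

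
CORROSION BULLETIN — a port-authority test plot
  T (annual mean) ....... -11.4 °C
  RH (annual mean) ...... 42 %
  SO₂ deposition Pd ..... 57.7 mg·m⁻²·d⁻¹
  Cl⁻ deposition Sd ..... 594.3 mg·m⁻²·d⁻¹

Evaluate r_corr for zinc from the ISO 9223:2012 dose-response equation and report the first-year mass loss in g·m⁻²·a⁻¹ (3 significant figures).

zinc: f(T) = +0.038·(T−10) [T≤10 °C] = -0.8132
  SO₂ term: 0.0129·57.7^0.44·exp(0.046·42-0.8132) = 0.2352
  Sd branch = 0.0175·Sd^0.57·e^(0.008·RH+0.085·T) = 0.3543 μm/a
  r_corr = 0.2352 + 0.3543 = 0.5894 μm/a
Convert to mass loss: 0.5894 μm/a × 7.14 g/cm³ = 4.209 g·m⁻²·a⁻¹

r_corr = 4.21 g·m⁻²·a⁻¹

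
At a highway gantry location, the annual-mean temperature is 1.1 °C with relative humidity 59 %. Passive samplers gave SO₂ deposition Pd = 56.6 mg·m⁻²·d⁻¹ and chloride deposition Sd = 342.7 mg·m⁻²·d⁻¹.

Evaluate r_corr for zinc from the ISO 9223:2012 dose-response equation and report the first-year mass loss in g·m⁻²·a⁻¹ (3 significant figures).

r_corr = 12.0 g·m⁻²·a⁻¹

zinc: T≤10 °C ⇒ hinge +0.038·(1.1−10) = -0.3382
  SO₂ term: 0.0129·56.6^0.44·exp(0.046·59-0.3382) = 0.8196
  Cl⁻ term: 0.0175·342.7^0.57·exp(0.008·59+0.085·1.1) = 0.8581
  sum: 0.8196 + 0.8581 → r_corr = 1.678 μm/a
Convert to mass loss: 1.678 μm/a × 7.14 g/cm³ = 11.98 g·m⁻²·a⁻¹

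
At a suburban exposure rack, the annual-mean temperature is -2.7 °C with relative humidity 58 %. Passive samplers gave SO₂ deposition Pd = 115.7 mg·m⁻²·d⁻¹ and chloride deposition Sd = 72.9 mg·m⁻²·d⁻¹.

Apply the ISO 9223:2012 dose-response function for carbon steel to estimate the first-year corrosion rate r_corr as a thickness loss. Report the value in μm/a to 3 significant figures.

carbon steel: temperature factor f = +0.150·(-12.7) = -1.9050
  sulphur-dioxide contribution → 9.939 μm/a
  chloride contribution → 8.868 μm/a
  ⇒ r_corr(carbon steel) = 18.81 μm/a

r_corr = 18.8 μm/a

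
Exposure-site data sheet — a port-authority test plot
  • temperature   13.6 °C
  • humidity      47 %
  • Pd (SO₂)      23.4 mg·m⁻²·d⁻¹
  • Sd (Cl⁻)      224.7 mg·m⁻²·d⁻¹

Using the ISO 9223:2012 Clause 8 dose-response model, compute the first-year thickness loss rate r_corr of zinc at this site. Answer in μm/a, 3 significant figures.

zinc: T>10 °C ⇒ hinge -0.071·(13.6−10) = -0.2556
  Pd branch = 0.0129·Pd^0.44·e^(0.046·RH+f) = 0.3475 μm/a
  Sd branch = 0.0175·Sd^0.57·e^(0.008·RH+0.085·T) = 1.773 μm/a
  r_corr = 0.3475 + 1.773 = 2.121 μm/a

r_corr = 2.12 μm/a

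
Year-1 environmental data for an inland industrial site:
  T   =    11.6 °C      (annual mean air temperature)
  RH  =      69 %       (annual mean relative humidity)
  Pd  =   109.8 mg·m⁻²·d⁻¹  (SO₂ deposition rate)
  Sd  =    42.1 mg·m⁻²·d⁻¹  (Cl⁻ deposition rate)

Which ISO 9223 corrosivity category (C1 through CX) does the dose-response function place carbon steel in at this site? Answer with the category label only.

carbon steel: temperature factor f = -0.054·(1.6) = -0.0864
  sulphur-dioxide contribution → 74.28 μm/a
  chloride contribution → 16.07 μm/a
  total first-year rate 90.35 μm/a
ISO 9223 Table 2 (carbon steel): 80 < 90.4 ≤ 200 μm/a ⇒ C5

C5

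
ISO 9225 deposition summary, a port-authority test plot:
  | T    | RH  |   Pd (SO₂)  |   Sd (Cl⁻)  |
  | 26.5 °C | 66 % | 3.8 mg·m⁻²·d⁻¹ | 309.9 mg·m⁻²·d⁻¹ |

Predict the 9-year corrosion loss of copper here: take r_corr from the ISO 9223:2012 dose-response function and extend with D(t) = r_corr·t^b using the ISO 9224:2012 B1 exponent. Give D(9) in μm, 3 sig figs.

D(9) = 8.66 μm

copper: f(T) = -0.080·(T−10) [T>10 °C] = -1.3200
  Pd branch = 0.0053·Pd^0.26·e^(0.059·RH+f) = 0.09838 μm/a
  Sd branch = 0.01025·Sd^0.27·e^(0.036·RH+0.049·T) = 1.902 μm/a
  r_corr = 0.09838 + 1.902 = 2 μm/a
Long-term exponent b (ISO 9224 Table 2, B1) = 0.667
  D(9) = 2 × 9^0.667 = 2 × 4.33 = 8.661 μm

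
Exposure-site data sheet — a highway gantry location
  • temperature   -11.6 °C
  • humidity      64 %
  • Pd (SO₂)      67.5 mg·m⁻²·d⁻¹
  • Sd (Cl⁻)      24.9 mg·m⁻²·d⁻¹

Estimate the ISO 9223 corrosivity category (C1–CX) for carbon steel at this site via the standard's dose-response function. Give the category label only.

C2

carbon steel: T≤10 °C ⇒ hinge +0.150·(-11.6−10) = -3.2400
  sulphur-dioxide contribution → 2.228 μm/a
  chloride contribution → 3.89 μm/a
  ⇒ r_corr(carbon steel) = 6.119 μm/a
ISO 9223 Table 2 (carbon steel): 1.3 < 6.12 ≤ 25 μm/a ⇒ C2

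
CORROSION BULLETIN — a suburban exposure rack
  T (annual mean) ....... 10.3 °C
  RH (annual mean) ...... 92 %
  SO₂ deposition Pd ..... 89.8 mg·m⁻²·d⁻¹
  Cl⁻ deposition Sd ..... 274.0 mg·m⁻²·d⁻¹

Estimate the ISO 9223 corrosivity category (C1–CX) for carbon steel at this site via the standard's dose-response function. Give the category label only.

CX

carbon steel: temperature factor f = -0.054·(0.3) = -0.0162
  Pd branch = 1.77·Pd^0.52·e^(0.02·RH+f) = 113.7 μm/a
  Cl⁻ term: 0.102·274.0^0.62·exp(0.033·92+0.04·10.3) = 104.1
  r_corr = 113.7 + 104.1 = 217.8 μm/a
Category bounds: 200…700 μm/a bracket r_corr ⇒ CX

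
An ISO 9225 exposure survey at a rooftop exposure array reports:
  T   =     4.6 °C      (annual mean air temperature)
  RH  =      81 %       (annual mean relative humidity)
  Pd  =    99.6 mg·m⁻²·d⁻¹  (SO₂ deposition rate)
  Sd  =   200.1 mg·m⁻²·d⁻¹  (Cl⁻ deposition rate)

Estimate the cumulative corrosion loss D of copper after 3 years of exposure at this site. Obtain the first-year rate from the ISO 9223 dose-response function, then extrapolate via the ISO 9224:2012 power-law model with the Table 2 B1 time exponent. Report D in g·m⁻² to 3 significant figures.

D(3) = 38.2 g·m⁻²

copper: temperature factor f = +0.126·(-5.4) = -0.6804
  sulphur-dioxide contribution → 1.056 μm/a
  chloride contribution → 0.9916 μm/a
  ⇒ r_corr(copper) = 2.048 μm/a
ISO 9224: D(t) = r_corr · t^b with b = 0.667 (copper, B1)
  D(3) = 2.048 × 3^0.667 = 2.048 × 2.081 = 4.262 μm
  Mass loss = 4.262 μm × 8.96 g/cm³ = 38.18 g·m⁻²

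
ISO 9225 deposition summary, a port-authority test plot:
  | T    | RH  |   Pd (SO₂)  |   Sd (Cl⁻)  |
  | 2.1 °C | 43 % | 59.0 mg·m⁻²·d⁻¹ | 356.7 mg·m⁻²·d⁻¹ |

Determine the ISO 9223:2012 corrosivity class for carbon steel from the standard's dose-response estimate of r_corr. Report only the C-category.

C3

carbon steel: temperature factor f = +0.150·(-7.9) = -1.1850
  Pd branch = 1.77·Pd^0.52·e^(0.02·RH+f) = 10.66 μm/a
  Cl⁻ term: 0.102·356.7^0.62·exp(0.033·43+0.04·2.1) = 17.53
  sum: 10.66 + 17.53 → r_corr = 28.19 μm/a
Category bounds: 25…50 μm/a bracket r_corr ⇒ C3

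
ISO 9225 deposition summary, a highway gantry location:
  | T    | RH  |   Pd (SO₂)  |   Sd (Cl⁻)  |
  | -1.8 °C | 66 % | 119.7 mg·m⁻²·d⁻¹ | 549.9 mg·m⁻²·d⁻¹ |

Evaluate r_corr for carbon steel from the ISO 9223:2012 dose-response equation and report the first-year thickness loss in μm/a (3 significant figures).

r_corr = 55.5 μm/a

carbon steel: temperature factor f = +0.150·(-11.8) = -1.7700
  sulphur-dioxide contribution → 13.59 μm/a
  chloride contribution → 41.9 μm/a
  ⇒ r_corr(carbon steel) = 55.49 μm/a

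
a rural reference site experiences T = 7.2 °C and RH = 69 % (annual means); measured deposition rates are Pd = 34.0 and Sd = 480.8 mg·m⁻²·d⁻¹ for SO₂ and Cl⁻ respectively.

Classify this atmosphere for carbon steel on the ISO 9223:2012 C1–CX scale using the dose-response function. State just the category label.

C5

carbon steel: temperature factor f = +0.150·(-2.8) = -0.4200
  Pd branch = 1.77·Pd^0.52·e^(0.02·RH+f) = 28.92 μm/a
  Cl⁻ term: 0.102·480.8^0.62·exp(0.033·69+0.04·7.2) = 61.01
  sum: 28.92 + 61.01 → r_corr = 89.93 μm/a
Category bounds: 80…200 μm/a bracket r_corr ⇒ C5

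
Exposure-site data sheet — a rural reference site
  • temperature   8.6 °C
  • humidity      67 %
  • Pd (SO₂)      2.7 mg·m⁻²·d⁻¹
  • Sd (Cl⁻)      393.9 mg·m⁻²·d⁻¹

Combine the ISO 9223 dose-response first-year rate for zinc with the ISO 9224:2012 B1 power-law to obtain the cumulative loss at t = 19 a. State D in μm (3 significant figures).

zinc: T≤10 °C ⇒ hinge +0.038·(8.6−10) = -0.0532
  sulphur-dioxide contribution → 0.4128 μm/a
  chloride contribution → 1.874 μm/a
  total first-year rate 2.286 μm/a
Power-law: D(19) = r_corr · 19^0.813
  D(19) = 2.286 × 19^0.813 = 2.286 × 10.96 = 25.05 μm

D(19) = 25.0 μm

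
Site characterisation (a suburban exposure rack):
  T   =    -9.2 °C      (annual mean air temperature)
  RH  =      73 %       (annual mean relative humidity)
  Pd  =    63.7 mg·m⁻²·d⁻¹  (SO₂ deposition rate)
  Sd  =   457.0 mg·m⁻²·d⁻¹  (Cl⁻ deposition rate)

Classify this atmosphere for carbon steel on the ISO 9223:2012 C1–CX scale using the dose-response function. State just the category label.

carbon steel: temperature factor f = +0.150·(-19.2) = -2.8800
  SO₂ term: 1.77·63.7^0.52·exp(0.02·73-2.8800) = 3.71
  Sd branch = 0.102·Sd^0.62·e^(0.033·RH+0.04·T) = 35.01 μm/a
  sum: 3.71 + 35.01 → r_corr = 38.72 μm/a
Category bounds: 25…50 μm/a bracket r_corr ⇒ C3

C3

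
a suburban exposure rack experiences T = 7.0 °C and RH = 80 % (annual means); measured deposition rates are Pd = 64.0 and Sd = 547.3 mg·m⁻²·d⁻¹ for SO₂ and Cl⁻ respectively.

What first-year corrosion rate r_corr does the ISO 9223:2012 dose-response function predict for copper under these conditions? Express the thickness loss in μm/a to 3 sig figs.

copper: f(T) = +0.126·(T−10) [T≤10 °C] = -0.3780
  Pd branch = 0.0053·Pd^0.26·e^(0.059·RH+f) = 1.201 μm/a
  Sd branch = 0.01025·Sd^0.27·e^(0.036·RH+0.049·T) = 1.412 μm/a
  sum: 1.201 + 1.412 → r_corr = 2.613 μm/a

r_corr = 2.61 μm/a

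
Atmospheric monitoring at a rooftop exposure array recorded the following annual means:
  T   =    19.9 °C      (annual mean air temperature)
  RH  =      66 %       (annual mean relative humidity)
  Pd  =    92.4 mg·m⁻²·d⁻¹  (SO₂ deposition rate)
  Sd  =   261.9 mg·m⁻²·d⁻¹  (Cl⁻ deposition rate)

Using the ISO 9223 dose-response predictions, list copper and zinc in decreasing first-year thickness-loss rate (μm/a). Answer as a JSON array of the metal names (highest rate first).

copper: temperature factor f = -0.080·(9.9) = -0.7920
  SO₂ term: 0.0053·92.4^0.26·exp(0.059·66-0.7920) = 0.3824
  Cl⁻ term: 0.01025·261.9^0.27·exp(0.036·66+0.049·19.9) = 1.315
  r_corr = 0.3824 + 1.315 = 1.698 μm/a
zinc: f(T) = -0.071·(T−10) [T>10 °C] = -0.7029
  Pd branch = 0.0129·Pd^0.44·e^(0.046·RH+f) = 0.9744 μm/a
  Cl⁻ term: 0.0175·261.9^0.57·exp(0.008·66+0.085·19.9) = 3.849
  r_corr = 0.9744 + 3.849 = 4.823 μm/a
Ordering by μm/a: zinc (4.82) > copper (1.7)

["zinc", "copper"]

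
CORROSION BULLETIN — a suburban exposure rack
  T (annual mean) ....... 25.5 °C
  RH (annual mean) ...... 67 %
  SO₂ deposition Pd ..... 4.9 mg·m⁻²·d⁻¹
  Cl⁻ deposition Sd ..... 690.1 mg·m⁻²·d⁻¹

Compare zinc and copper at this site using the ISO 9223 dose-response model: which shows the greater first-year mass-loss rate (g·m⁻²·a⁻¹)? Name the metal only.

zinc: f(T) = -0.071·(T−10) [T>10 °C] = -1.1005
  SO₂ term: 0.0129·4.9^0.44·exp(0.046·67-1.1005) = 0.1883
  Cl⁻ term: 0.0175·690.1^0.57·exp(0.008·67+0.085·25.5) = 10.85
  r_corr = 0.1883 + 10.85 = 11.04 μm/a
  mass loss = 11.04 μm/a × 7.14 g/cm³ = 78.8 g·m⁻²·a⁻¹
copper: temperature factor f = -0.080·(15.5) = -1.2400
  SO₂ term: 0.0053·4.9^0.26·exp(0.059·67-1.2400) = 0.1208
  Sd branch = 0.01025·Sd^0.27·e^(0.036·RH+0.049·T) = 2.33 μm/a
  r_corr = 0.1208 + 2.33 = 2.451 μm/a
  mass loss = 2.451 μm/a × 8.96 g/cm³ = 21.96 g·m⁻²·a⁻¹
Ordering by g·m⁻²·a⁻¹: zinc (78.8) > copper (22)

zinc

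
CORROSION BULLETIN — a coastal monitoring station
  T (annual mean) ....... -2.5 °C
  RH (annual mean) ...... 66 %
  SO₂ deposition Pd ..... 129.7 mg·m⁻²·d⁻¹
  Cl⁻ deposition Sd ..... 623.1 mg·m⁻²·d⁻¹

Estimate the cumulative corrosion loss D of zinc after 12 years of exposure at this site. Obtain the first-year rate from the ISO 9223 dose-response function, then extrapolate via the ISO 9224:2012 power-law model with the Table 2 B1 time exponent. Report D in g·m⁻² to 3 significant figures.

zinc: f(T) = +0.038·(T−10) [T≤10 °C] = -0.4750
  sulphur-dioxide contribution → 1.421 μm/a
  chloride contribution → 0.9396 μm/a
  total first-year rate 2.36 μm/a
Long-term exponent b (ISO 9224 Table 2, B1) = 0.813
  D(12) = 2.36 × 12^0.813 = 2.36 × 7.54 = 17.8 μm
  Mass loss = 17.8 μm × 7.14 g/cm³ = 127.1 g·m⁻²

D(12) = 127 g·m⁻²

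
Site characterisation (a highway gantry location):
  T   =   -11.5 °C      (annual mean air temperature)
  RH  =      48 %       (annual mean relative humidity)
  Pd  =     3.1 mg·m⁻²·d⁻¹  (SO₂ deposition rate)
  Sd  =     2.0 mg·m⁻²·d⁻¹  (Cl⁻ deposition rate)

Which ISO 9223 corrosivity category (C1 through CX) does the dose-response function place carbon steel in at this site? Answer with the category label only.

C1

carbon steel: temperature factor f = +0.150·(-21.5) = -3.2250
  Pd branch = 1.77·Pd^0.52·e^(0.02·RH+f) = 0.331 μm/a
  Cl⁻ term: 0.102·2.0^0.62·exp(0.033·48+0.04·-11.5) = 0.4824
  r_corr = 0.331 + 0.4824 = 0.8134 μm/a
ISO 9223 Table 2 (carbon steel): 0 < 0.813 ≤ 1.3 μm/a ⇒ C1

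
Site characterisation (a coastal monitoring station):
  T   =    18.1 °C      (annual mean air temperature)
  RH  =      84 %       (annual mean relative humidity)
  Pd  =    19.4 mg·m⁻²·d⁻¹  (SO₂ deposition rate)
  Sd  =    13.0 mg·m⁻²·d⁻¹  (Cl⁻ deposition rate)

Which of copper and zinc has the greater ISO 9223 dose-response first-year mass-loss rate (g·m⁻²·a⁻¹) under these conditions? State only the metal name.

copper

copper: f(T) = -0.080·(T−10) [T>10 °C] = -0.6480
  sulphur-dioxide contribution → 0.8512 μm/a
  chloride contribution → 1.023 μm/a
  ⇒ r_corr(copper) = 1.874 μm/a
  mass loss = 1.874 μm/a × 8.96 g/cm³ = 16.8 g·m⁻²·a⁻¹
zinc: T>10 °C ⇒ hinge -0.071·(18.1−10) = -0.5751
  sulphur-dioxide contribution → 1.275 μm/a
  chloride contribution → 0.6886 μm/a
  ⇒ r_corr(zinc) = 1.964 μm/a
  mass loss = 1.964 μm/a × 7.14 g/cm³ = 14.02 g·m⁻²·a⁻¹
Ordering by g·m⁻²·a⁻¹: copper (16.8) > zinc (14)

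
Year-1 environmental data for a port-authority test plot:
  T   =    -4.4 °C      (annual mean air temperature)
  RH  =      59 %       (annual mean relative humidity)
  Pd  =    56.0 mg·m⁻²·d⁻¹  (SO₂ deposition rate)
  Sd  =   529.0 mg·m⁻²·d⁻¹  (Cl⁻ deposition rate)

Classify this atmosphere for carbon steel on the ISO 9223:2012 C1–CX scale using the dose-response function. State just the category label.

carbon steel: temperature factor f = +0.150·(-14.4) = -2.1600
  SO₂ term: 1.77·56.0^0.52·exp(0.02·59-2.1600) = 5.388
  Sd branch = 0.102·Sd^0.62·e^(0.033·RH+0.04·T) = 29.26 μm/a
  sum: 5.388 + 29.26 → r_corr = 34.65 μm/a
ISO 9223 Table 2 (carbon steel): 25 < 34.6 ≤ 50 μm/a ⇒ C3

C3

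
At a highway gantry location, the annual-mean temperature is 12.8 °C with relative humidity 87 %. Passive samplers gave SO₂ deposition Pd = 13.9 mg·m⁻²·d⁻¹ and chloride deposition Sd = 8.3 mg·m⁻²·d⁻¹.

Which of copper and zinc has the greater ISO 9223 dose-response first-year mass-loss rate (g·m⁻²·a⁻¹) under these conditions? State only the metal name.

copper: temperature factor f = -0.080·(2.8) = -0.2240
  sulphur-dioxide contribution → 1.424 μm/a
  chloride contribution → 0.7789 μm/a
  total first-year rate 2.203 μm/a
  mass loss = 2.203 μm/a × 8.96 g/cm³ = 19.73 g·m⁻²·a⁻¹
zinc: T>10 °C ⇒ hinge -0.071·(12.8−10) = -0.1988
  sulphur-dioxide contribution → 1.842 μm/a
  chloride contribution → 0.3481 μm/a
  total first-year rate 2.19 μm/a
  mass loss = 2.19 μm/a × 7.14 g/cm³ = 15.64 g·m⁻²·a⁻¹
Ordering by g·m⁻²·a⁻¹: copper (19.7) > zinc (15.6)

copper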